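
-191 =-191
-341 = -341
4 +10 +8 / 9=134 / 9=14.89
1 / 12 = 0.08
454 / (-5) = -454 / 5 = -90.80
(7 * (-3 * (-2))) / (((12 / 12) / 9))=378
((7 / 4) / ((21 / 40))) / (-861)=-10 / 2583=-0.00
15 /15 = 1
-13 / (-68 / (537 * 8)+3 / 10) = -34905 / 763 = -45.75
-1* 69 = -69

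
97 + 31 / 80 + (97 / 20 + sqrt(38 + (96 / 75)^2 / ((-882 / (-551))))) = 108.48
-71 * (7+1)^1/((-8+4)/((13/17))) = 1846/17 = 108.59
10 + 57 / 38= 23 / 2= 11.50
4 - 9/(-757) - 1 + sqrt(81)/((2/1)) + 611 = 936427/1514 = 618.51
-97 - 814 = -911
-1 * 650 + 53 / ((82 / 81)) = -49007 / 82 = -597.65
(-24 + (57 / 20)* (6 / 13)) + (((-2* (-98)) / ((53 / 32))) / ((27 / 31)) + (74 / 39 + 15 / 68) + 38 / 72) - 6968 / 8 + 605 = -237452944 / 1581255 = -150.17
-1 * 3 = -3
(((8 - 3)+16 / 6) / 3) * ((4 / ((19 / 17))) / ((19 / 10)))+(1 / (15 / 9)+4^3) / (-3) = -271609 / 16245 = -16.72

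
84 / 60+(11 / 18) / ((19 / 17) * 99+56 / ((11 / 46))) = 8135143 / 5803470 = 1.40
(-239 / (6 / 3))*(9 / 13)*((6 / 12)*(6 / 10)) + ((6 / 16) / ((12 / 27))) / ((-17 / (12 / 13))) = -219807 / 8840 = -24.87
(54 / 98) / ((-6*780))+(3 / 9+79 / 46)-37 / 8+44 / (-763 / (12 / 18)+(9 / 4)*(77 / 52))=-4327051943 / 1656002530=-2.61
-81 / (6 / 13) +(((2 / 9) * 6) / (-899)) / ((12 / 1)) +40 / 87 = -2832503 / 16182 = -175.04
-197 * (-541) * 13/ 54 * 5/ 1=6927505/ 54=128287.13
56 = 56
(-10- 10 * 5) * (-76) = 4560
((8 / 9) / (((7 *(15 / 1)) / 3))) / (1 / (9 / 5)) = 8 / 175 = 0.05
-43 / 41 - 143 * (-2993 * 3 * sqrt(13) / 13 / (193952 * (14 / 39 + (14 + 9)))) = -43 / 41 + 350181 * sqrt(13) / 16062752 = -0.97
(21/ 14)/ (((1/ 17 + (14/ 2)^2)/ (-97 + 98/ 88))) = -2.93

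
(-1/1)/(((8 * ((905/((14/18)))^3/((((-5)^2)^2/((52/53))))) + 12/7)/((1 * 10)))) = -454475/899138565222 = -0.00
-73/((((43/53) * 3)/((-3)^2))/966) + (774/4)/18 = -44847599/172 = -260741.85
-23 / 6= -3.83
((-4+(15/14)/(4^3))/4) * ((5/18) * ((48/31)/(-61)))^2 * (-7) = 89225/257463432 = 0.00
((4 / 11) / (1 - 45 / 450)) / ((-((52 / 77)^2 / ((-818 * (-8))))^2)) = -21383403096440 / 257049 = -83188042.34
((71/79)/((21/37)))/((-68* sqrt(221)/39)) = -2627* sqrt(221)/639268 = -0.06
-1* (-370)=370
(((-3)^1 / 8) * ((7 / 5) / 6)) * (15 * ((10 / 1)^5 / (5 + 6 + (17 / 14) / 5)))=-9187500 / 787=-11674.08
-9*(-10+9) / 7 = 9 / 7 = 1.29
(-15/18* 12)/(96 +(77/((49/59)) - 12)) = -70/1237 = -0.06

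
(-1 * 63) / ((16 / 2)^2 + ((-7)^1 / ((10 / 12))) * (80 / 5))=315 / 352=0.89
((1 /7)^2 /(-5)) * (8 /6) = -4 /735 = -0.01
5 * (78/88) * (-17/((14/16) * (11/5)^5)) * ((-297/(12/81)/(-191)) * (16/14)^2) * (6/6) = -241663500000/10550934163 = -22.90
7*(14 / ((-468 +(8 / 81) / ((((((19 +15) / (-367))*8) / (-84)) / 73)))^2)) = 10323369 / 12841954322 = 0.00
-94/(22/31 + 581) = -0.16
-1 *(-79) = 79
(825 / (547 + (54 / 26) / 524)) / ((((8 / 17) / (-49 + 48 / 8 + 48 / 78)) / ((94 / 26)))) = -47579910675 / 96880966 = -491.12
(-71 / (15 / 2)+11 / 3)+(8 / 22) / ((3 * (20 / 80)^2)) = -637 / 165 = -3.86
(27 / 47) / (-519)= -9 / 8131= -0.00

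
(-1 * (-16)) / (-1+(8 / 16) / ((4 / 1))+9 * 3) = 128 / 209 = 0.61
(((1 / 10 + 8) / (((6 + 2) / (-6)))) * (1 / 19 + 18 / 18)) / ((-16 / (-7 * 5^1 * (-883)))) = 7509915 / 608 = 12351.83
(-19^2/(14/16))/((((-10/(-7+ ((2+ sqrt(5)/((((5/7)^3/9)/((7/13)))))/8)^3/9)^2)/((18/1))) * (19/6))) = 4019018995407130402716267479/253407472500000000000000-65833351548612773775867 * sqrt(5)/9282325000000000000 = 0.97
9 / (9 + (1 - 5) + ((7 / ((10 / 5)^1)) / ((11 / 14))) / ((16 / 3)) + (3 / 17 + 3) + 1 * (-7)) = 26928 / 6019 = 4.47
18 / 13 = 1.38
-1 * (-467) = 467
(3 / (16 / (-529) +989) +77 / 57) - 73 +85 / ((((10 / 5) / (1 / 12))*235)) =-42271621499 / 590130120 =-71.63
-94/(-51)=94/51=1.84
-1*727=-727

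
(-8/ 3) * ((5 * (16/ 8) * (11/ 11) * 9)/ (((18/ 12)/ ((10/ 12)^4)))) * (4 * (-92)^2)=-211600000/ 81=-2612345.68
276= 276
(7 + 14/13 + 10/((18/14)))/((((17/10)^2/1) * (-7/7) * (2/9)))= -24.69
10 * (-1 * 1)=-10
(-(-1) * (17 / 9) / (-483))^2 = 0.00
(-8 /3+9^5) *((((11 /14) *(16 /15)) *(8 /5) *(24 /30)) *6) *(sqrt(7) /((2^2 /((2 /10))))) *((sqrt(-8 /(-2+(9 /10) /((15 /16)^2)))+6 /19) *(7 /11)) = 45347584 *sqrt(7) /11875+45347584 *sqrt(2135) /22875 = 101702.71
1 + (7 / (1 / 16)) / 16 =8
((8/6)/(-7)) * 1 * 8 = -32/21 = -1.52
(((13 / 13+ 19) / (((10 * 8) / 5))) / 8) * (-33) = -165 / 32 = -5.16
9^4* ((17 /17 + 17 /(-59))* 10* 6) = 16533720 /59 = 280232.54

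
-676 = -676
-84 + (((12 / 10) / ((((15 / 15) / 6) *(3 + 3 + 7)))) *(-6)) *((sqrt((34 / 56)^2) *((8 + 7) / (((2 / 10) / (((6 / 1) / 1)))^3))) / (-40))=1851306 / 91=20344.02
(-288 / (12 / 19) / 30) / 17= -76 / 85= -0.89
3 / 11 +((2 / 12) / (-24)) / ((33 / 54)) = 23 / 88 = 0.26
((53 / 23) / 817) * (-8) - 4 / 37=-90852 / 695267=-0.13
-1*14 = -14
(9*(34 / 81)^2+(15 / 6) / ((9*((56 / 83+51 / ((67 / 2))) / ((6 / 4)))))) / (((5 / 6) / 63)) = 442768529 / 3298860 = 134.22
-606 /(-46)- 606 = -13635 /23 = -592.83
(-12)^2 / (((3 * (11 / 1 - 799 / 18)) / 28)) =-24192 / 601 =-40.25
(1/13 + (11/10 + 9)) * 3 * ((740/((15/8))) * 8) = 6265728/65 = 96395.82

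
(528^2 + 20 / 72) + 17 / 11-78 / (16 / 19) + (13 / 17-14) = 3752147021 / 13464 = 278679.96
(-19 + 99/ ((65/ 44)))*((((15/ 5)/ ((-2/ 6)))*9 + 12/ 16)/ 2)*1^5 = -1001841/ 520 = -1926.62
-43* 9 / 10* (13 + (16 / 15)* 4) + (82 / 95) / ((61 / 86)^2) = -2356059569 / 3534950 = -666.50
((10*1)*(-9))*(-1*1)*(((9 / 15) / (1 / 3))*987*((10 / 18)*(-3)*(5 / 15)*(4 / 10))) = -35532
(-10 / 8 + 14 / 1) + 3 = 63 / 4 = 15.75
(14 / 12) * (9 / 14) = 3 / 4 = 0.75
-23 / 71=-0.32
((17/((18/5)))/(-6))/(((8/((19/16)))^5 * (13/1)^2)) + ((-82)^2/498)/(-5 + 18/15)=-3514040868670321175/988990230780444672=-3.55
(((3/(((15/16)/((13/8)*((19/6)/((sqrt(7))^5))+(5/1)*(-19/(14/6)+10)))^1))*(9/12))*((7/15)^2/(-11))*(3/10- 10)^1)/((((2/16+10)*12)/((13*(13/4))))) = 4049071*sqrt(7)/1683990000+1491763/1002375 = 1.49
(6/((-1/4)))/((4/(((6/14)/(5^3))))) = -0.02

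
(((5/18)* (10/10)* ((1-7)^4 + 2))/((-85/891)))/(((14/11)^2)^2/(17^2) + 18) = -15991881147/76200898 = -209.86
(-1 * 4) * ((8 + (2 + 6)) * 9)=-576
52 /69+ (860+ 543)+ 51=100378 /69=1454.75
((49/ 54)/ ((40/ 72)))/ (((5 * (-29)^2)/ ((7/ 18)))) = 343/ 2270700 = 0.00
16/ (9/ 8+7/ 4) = 128/ 23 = 5.57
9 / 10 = 0.90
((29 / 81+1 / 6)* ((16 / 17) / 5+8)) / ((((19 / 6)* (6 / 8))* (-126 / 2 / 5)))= -4640 / 32319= -0.14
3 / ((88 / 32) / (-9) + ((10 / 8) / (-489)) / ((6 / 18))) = -8802 / 919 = -9.58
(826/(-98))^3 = -205379/343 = -598.77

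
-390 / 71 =-5.49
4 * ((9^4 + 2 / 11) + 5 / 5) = 288736 / 11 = 26248.73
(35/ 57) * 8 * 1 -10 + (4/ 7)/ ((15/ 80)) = -814/ 399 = -2.04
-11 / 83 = -0.13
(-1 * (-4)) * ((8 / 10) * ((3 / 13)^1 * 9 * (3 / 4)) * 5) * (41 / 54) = 246 / 13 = 18.92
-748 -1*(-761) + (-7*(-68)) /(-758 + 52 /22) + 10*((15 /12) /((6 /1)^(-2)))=960805 /2078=462.37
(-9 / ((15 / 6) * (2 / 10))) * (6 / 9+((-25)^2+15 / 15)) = -11280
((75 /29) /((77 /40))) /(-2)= -1500 /2233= -0.67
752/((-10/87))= -32712/5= -6542.40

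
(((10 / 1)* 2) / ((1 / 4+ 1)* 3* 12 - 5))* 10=5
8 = 8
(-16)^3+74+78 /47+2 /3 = -566774 /141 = -4019.67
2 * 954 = 1908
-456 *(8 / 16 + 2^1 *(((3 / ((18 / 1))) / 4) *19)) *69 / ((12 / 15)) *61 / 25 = -399855 / 2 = -199927.50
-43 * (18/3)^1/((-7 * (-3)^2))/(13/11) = 946/273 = 3.47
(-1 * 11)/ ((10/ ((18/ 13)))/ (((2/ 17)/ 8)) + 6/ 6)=-99/ 4429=-0.02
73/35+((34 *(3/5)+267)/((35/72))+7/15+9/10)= 624409/1050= 594.68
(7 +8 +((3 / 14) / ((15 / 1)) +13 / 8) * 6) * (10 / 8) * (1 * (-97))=-337269 / 112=-3011.33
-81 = -81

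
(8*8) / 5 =64 / 5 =12.80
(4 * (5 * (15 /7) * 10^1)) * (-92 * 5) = -1380000 /7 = -197142.86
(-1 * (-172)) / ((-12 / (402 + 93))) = -7095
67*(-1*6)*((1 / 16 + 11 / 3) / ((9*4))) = -11993 / 288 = -41.64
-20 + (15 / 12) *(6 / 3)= -35 / 2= -17.50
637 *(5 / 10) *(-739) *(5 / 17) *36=-42366870 / 17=-2492168.82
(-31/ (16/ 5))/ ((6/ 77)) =-124.32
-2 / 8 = -1 / 4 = -0.25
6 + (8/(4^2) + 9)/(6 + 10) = 211/32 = 6.59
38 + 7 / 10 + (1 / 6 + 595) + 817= 21763 / 15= 1450.87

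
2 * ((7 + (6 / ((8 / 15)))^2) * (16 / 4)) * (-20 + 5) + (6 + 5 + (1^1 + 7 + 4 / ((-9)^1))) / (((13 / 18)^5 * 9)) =-11894005563 / 742586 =-16017.01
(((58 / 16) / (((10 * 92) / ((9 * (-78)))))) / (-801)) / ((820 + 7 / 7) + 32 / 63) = 71253 / 16950797600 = 0.00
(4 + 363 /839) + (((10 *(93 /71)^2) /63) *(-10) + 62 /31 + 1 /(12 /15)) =4.96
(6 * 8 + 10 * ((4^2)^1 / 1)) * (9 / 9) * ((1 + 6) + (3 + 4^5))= 215072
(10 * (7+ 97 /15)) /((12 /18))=202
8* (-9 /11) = -72 /11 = -6.55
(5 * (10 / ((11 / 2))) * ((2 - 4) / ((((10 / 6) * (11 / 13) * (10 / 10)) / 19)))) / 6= -4940 / 121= -40.83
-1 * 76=-76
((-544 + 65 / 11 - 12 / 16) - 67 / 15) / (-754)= 358583 / 497640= 0.72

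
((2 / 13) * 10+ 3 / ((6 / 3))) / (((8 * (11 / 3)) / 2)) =237 / 1144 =0.21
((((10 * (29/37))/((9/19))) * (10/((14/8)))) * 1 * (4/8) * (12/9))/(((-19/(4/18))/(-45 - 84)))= 1995200/20979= 95.10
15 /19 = 0.79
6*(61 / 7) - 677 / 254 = 88225 / 1778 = 49.62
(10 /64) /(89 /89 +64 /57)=285 /3872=0.07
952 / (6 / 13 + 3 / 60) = 35360 / 19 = 1861.05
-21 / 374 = -0.06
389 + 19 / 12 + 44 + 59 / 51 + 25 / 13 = 1160683 / 2652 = 437.66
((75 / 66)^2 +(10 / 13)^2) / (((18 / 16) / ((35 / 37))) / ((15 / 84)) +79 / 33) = 11551875 / 55543202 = 0.21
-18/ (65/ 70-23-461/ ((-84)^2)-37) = 127008/ 417269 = 0.30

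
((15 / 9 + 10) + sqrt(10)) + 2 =sqrt(10) + 41 / 3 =16.83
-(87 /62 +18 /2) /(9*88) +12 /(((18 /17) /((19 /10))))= 587071 /27280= 21.52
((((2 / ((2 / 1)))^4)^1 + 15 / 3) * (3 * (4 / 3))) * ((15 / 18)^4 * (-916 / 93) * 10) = -1139.98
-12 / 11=-1.09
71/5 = 14.20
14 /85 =0.16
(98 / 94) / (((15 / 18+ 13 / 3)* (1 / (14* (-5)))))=-20580 / 1457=-14.12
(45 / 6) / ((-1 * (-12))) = 5 / 8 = 0.62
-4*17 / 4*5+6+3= -76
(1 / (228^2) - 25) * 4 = -1299599 / 12996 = -100.00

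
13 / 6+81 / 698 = 2390 / 1047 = 2.28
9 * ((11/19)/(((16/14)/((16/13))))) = 1386/247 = 5.61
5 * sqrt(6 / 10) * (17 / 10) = 6.58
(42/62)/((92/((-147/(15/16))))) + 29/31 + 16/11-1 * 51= -1951516/39215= -49.76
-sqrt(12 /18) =-sqrt(6) /3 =-0.82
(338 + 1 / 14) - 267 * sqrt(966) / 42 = 4733 / 14 - 89 * sqrt(966) / 14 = 140.49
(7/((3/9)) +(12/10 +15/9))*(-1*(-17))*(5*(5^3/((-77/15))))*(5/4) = -9509375/154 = -61749.19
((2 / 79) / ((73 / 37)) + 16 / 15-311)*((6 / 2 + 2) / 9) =-26809673 / 155709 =-172.18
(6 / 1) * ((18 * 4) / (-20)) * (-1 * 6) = 648 / 5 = 129.60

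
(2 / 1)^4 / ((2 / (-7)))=-56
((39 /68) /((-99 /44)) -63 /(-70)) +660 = 336929 /510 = 660.65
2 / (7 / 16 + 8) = 0.24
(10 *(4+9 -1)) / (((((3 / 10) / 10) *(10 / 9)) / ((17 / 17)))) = 3600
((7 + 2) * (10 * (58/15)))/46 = 174/23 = 7.57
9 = 9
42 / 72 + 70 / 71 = 1.57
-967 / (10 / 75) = -14505 / 2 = -7252.50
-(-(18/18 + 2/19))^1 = 1.11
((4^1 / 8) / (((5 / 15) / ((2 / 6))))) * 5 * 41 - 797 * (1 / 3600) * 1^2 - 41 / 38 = 101.20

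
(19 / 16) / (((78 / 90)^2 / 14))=29925 / 1352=22.13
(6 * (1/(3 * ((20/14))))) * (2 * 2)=28/5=5.60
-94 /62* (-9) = 423 /31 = 13.65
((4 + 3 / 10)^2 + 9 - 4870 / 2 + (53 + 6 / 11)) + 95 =-2484861 / 1100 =-2258.96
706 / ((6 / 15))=1765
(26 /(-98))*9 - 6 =-411 /49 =-8.39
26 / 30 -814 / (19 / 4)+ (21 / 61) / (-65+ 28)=-109680386 / 643245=-170.51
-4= -4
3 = 3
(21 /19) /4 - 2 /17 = 205 /1292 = 0.16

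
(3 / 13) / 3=1 / 13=0.08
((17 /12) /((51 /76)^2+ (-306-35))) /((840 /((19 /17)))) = -6859 /1239219450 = -0.00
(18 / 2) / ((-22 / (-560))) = 2520 / 11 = 229.09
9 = 9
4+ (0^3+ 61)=65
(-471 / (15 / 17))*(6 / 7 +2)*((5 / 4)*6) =-80070 / 7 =-11438.57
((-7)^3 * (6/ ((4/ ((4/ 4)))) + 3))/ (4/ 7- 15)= 21609/ 202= 106.98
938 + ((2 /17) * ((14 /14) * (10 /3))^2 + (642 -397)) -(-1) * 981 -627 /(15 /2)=1592506 /765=2081.71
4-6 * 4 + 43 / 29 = -537 / 29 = -18.52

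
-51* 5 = -255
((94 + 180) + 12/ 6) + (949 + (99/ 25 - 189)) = 25999/ 25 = 1039.96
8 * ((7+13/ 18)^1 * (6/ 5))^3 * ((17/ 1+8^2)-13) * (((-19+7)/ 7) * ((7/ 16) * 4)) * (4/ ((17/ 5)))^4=-110002954240/ 44217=-2487797.78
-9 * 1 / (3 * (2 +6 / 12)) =-6 / 5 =-1.20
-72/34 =-36/17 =-2.12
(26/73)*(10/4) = 65/73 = 0.89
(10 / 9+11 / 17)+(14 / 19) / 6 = 1.88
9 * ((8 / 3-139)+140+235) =2148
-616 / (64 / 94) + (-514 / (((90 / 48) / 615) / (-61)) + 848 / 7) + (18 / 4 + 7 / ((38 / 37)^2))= 51971997981 / 5054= 10283339.53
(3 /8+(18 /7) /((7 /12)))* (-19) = -35625 /392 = -90.88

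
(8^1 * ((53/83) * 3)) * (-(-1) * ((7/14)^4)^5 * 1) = 0.00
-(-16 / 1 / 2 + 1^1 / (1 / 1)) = 7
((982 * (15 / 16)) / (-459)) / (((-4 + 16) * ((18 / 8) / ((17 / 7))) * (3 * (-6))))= 2455 / 244944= 0.01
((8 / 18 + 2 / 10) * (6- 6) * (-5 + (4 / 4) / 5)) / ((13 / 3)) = 0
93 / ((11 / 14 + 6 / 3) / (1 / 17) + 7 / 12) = 7812 / 4027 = 1.94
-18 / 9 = -2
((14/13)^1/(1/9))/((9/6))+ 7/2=259/26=9.96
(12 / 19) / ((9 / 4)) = 0.28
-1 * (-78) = 78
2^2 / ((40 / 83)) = 83 / 10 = 8.30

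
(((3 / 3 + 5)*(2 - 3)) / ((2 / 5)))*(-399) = 5985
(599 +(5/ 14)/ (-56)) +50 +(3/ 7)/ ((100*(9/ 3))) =12720303/ 19600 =649.00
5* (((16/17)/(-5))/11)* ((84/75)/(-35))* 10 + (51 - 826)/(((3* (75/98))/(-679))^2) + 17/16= -82138160336633/1211760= -67784181.96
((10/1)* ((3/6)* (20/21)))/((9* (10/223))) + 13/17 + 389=401.56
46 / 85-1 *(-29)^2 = -71439 / 85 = -840.46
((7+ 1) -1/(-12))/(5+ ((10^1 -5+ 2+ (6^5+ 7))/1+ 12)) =97/93684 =0.00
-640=-640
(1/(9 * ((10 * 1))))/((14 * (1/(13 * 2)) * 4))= 13/2520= 0.01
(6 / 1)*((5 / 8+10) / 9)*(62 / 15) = 527 / 18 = 29.28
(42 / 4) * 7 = 147 / 2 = 73.50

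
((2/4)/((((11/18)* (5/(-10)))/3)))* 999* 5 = -269730/11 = -24520.91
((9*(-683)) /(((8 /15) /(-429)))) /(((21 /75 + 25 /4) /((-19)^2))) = 356992403625 /1306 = 273347935.39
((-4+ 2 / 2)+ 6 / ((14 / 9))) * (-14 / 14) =-0.86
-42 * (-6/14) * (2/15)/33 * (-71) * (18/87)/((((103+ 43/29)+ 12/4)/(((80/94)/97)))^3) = -6114406400/10521813845255024109699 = -0.00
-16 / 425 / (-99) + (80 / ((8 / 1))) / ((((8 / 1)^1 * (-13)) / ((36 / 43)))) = -1884431 / 23519925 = -0.08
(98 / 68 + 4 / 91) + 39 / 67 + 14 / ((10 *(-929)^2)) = 2.07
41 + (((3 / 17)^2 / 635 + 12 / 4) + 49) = 17066904 / 183515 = 93.00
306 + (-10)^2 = 406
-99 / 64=-1.55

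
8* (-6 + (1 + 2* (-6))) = -136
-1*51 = -51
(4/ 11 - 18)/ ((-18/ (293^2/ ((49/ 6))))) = 16654706/ 1617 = 10299.76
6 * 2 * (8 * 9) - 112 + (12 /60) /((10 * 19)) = 714401 /950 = 752.00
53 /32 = 1.66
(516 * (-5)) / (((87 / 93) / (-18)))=1439640 / 29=49642.76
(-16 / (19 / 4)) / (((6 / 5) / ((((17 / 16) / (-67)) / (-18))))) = -85 / 34371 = -0.00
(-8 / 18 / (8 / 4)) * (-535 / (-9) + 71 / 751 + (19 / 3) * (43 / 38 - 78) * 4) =419.51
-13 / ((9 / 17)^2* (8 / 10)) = -18785 / 324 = -57.98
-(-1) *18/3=6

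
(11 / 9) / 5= 11 / 45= 0.24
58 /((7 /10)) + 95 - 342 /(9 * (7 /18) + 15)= 41277 /259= 159.37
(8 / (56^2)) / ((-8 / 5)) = -5 / 3136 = -0.00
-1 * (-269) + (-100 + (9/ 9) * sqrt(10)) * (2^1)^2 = -131 + 4 * sqrt(10) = -118.35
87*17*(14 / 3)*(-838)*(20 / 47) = -115677520 / 47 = -2461223.83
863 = 863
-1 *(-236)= 236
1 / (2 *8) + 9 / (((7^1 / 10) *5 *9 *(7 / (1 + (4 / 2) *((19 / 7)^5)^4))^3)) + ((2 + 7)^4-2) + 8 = 13597404706327608587648040145201541552960112822456834064849420092830465016873937 / 19516167802173371202217181801007549132089844706099814416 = 696725138057757744670166.20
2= 2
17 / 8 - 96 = -751 / 8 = -93.88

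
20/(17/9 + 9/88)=15840/1577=10.04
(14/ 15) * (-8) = -112/ 15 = -7.47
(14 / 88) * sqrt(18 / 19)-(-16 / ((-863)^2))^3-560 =-231341102677724816944 / 413109111924508609+ 21 * sqrt(38) / 836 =-559.85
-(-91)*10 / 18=455 / 9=50.56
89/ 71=1.25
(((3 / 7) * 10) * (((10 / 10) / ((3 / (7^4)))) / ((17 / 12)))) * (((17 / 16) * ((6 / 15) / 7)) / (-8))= -147 / 8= -18.38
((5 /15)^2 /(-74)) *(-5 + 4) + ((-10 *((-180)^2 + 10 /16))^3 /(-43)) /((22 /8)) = 724910467106795206909 /2520144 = 287646446832718.77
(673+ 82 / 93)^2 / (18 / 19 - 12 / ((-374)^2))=2609576681917051 / 5443550865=479388.68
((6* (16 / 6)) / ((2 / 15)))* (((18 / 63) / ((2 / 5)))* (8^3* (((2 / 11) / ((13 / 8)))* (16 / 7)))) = 78643200 / 7007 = 11223.52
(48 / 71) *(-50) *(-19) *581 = 26493600 / 71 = 373149.30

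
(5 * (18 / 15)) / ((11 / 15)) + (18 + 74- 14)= 948 / 11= 86.18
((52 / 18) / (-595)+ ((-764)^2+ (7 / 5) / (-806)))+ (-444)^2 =3370172391707 / 4316130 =780831.99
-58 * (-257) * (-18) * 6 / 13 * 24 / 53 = -38636352 / 689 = -56075.98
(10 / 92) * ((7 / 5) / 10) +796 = 366167 / 460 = 796.02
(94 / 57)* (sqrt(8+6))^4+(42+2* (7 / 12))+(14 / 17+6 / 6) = 237869 / 646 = 368.22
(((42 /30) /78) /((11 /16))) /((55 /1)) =56 /117975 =0.00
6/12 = 1/2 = 0.50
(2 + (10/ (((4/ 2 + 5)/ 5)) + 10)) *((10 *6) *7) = 8040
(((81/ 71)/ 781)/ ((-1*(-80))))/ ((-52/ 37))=-2997/ 230676160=-0.00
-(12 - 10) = -2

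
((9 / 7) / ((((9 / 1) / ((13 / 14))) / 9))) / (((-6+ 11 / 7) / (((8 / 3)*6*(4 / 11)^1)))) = -3744 / 2387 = -1.57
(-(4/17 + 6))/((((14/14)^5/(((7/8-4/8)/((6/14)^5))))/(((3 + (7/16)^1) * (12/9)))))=-741.23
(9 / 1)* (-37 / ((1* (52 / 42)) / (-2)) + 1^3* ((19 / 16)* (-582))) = -590949 / 104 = -5682.20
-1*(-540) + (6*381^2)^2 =758581773696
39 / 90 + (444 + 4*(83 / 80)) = 5383 / 12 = 448.58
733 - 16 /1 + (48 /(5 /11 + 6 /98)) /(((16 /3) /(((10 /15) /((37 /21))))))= 723.60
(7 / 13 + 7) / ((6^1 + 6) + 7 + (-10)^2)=14 / 221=0.06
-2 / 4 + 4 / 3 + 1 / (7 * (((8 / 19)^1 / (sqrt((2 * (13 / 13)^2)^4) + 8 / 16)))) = 793 / 336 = 2.36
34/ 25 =1.36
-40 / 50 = -4 / 5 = -0.80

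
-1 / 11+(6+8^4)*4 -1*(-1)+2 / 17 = 3068488 / 187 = 16409.03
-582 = -582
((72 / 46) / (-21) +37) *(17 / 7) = 101065 / 1127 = 89.68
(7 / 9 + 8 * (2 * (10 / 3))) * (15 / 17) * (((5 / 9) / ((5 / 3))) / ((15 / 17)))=487 / 27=18.04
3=3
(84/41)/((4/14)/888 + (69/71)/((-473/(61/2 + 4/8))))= -8767580976/271191589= -32.33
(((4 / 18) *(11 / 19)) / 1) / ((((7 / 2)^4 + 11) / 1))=352 / 440667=0.00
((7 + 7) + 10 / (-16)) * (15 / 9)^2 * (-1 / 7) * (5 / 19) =-13375 / 9576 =-1.40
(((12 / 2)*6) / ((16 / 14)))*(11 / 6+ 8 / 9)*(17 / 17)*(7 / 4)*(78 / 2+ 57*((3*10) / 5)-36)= 828345 / 16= 51771.56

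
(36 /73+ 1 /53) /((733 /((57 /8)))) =112917 /22687816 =0.00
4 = 4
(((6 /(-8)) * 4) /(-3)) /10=1 /10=0.10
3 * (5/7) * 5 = 75/7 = 10.71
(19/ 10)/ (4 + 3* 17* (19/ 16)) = 0.03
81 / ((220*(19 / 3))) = 0.06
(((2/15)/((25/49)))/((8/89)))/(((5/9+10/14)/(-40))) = -91581/1000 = -91.58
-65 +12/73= -4733/73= -64.84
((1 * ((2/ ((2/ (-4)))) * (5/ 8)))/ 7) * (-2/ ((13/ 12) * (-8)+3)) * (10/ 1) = -150/ 119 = -1.26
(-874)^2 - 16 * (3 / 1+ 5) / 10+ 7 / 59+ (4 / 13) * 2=2929418187 / 3835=763863.93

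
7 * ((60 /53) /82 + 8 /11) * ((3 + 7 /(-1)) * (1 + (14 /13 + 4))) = -39183368 /310739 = -126.10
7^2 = 49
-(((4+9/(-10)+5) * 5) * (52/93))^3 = -345948408/29791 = -11612.51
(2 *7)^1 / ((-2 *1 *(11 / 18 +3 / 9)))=-126 / 17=-7.41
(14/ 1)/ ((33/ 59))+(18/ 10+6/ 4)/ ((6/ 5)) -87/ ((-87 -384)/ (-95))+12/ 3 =294955/ 20724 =14.23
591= 591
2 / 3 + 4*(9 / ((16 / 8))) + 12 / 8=20.17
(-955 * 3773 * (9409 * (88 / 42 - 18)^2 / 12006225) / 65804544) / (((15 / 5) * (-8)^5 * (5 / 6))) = 50119851791 / 378245782359244800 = 0.00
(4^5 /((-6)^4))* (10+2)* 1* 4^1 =1024 /27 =37.93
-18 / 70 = -9 / 35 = -0.26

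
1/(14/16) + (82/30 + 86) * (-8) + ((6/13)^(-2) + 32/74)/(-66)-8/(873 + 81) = -115590417907/163076760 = -708.81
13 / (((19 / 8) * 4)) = 26 / 19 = 1.37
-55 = -55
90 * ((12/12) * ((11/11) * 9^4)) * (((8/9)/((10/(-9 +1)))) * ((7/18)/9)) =-18144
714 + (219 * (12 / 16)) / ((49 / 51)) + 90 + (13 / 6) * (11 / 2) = 145070 / 147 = 986.87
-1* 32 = -32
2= 2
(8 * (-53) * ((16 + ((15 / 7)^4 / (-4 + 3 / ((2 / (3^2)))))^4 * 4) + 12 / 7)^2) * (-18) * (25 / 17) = 147858753.30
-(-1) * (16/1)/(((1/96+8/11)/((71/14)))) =599808/5453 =110.00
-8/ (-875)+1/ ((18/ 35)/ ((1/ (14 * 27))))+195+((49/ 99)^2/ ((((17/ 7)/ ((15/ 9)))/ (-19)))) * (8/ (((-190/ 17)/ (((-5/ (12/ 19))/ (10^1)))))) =193.20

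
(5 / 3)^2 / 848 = 0.00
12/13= 0.92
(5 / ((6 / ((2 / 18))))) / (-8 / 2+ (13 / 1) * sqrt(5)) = 10 / 22383+ 65 * sqrt(5) / 44766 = 0.00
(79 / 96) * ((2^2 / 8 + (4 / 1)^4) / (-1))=-13509 / 64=-211.08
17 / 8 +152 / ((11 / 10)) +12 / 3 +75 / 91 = 1162209 / 8008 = 145.13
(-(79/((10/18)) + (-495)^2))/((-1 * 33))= 408612/55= 7429.31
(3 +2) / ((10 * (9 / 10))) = 5 / 9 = 0.56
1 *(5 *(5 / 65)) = 5 / 13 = 0.38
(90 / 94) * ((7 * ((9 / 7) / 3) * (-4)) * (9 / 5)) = -972 / 47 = -20.68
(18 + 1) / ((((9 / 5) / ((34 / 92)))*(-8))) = -0.49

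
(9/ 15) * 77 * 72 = 16632/ 5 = 3326.40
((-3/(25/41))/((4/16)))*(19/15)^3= -1124876/28125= -40.00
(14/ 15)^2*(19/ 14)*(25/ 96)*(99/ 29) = 1463/ 1392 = 1.05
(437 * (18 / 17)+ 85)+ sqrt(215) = sqrt(215)+ 9311 / 17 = 562.37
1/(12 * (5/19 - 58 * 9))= -19/118956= -0.00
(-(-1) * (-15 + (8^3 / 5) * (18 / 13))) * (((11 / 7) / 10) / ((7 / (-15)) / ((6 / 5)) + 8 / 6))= 815859 / 38675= 21.10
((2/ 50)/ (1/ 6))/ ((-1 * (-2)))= 3/ 25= 0.12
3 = 3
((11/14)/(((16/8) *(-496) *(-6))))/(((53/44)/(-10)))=-605/552048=-0.00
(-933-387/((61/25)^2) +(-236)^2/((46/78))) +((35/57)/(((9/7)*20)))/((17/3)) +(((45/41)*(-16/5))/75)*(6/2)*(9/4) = 95315143849561999/1020038102100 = 93442.73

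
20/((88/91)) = 455/22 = 20.68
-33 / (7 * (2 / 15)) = -495 / 14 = -35.36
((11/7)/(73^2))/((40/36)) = 99/373030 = 0.00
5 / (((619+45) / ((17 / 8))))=85 / 5312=0.02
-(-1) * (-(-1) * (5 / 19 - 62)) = -1173 / 19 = -61.74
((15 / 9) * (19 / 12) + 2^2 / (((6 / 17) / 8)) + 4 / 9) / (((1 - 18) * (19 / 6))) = -1125 / 646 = -1.74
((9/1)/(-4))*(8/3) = -6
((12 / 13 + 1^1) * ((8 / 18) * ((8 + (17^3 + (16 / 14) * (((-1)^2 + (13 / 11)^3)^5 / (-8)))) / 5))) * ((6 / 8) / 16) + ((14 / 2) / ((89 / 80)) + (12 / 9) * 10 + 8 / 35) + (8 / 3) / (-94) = 22556389495688487871017331 / 381619691383818192024720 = 59.11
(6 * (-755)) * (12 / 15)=-3624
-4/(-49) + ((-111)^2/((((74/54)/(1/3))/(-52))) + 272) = -7623024/49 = -155571.92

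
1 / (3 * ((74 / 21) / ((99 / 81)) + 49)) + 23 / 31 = 278042 / 371535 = 0.75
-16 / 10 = -8 / 5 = -1.60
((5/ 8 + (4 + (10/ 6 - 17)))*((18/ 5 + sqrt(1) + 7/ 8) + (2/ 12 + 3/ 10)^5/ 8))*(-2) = 1069037503/ 9112500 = 117.32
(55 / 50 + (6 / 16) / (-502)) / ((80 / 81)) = 1787913 / 1606400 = 1.11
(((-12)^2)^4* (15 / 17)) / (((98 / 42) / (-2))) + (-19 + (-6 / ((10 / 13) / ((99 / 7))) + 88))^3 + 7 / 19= -4504497362423003 / 13848625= -325266758.43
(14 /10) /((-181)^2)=7 /163805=0.00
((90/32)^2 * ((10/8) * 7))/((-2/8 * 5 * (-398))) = 14175/101888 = 0.14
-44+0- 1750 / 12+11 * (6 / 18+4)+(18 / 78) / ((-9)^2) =-99799 / 702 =-142.16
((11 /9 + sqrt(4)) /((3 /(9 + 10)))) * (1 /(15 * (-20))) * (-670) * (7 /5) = 63.81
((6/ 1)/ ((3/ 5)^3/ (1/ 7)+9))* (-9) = -375/ 73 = -5.14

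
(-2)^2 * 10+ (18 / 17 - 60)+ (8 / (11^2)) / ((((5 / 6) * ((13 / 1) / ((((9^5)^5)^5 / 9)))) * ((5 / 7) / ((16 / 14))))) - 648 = 138309278634049811841110642914633285585980895911915594087668997695362823064641867676095038719406726254898118068693840905758 / 668525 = 206887219825810271629498700000000000000000000000000000000000000000000000000000000000000000000000000000000000000000000.00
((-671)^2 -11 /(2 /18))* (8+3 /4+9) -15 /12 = 7990019.25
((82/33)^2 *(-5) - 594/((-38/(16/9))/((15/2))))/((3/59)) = 216745940/62073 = 3491.79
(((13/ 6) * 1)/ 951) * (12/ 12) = 13/ 5706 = 0.00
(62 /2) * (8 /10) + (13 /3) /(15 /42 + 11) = 25.18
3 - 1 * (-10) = 13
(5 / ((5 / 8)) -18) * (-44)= 440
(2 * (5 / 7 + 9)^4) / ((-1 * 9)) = -42762752 / 21609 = -1978.93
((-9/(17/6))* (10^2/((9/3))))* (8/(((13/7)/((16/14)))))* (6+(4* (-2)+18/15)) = 92160/221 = 417.01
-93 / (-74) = 93 / 74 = 1.26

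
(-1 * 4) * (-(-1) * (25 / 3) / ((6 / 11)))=-550 / 9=-61.11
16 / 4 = 4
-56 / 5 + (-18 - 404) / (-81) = -2426 / 405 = -5.99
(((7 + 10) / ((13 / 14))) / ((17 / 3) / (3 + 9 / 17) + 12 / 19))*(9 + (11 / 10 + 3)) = 107.20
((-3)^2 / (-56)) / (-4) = 9 / 224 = 0.04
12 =12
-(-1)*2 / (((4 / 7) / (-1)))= -7 / 2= -3.50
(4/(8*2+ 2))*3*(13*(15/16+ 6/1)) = 481/8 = 60.12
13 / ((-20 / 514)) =-3341 / 10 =-334.10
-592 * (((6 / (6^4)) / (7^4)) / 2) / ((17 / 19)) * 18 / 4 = -703 / 244902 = -0.00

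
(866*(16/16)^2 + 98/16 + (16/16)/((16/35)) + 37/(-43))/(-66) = -600935/45408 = -13.23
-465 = -465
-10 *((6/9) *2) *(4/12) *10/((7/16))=-6400/63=-101.59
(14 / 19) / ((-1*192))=-7 / 1824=-0.00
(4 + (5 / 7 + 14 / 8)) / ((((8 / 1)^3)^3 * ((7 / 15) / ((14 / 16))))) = 2715 / 30064771072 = 0.00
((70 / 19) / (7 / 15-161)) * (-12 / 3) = 75 / 817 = 0.09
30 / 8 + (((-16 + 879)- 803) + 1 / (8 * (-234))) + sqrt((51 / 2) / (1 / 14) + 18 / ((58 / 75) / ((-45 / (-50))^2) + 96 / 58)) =131 * sqrt(3705) / 418 + 119339 / 1872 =82.83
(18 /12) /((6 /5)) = 5 /4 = 1.25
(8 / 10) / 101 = 4 / 505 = 0.01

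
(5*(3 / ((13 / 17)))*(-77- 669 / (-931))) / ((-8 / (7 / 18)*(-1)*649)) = -3018265 / 26930904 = -0.11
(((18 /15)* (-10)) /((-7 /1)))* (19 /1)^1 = 228 /7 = 32.57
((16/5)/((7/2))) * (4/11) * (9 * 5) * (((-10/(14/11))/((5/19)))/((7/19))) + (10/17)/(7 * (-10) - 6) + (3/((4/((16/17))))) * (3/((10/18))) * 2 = -78519359/65170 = -1204.84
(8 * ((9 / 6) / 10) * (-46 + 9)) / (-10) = 4.44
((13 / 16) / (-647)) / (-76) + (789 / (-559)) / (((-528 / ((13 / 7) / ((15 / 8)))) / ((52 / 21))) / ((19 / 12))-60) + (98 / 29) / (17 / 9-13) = -0.30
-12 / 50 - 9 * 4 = -906 / 25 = -36.24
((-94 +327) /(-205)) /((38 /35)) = -1631 /1558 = -1.05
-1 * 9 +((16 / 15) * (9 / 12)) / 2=-43 / 5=-8.60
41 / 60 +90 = 5441 / 60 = 90.68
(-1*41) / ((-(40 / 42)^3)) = 379701 / 8000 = 47.46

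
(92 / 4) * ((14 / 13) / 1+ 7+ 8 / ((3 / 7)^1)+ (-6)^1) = 18607 / 39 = 477.10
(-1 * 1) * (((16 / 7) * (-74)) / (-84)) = -296 / 147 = -2.01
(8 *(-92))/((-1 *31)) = 736/31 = 23.74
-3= -3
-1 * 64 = -64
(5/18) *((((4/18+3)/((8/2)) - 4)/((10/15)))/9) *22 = -6325/1944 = -3.25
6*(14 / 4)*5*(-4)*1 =-420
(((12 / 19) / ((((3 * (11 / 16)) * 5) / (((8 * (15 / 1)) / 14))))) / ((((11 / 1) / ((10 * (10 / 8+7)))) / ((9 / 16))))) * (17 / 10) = 5508 / 1463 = 3.76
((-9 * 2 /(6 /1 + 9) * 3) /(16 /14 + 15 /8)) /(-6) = 168 /845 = 0.20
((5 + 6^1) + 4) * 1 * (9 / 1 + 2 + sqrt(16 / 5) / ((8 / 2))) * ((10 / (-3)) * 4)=-2200 - 40 * sqrt(5)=-2289.44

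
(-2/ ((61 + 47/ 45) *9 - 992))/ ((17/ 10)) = 25/ 9214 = 0.00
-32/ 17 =-1.88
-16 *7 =-112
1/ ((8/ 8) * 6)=1/ 6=0.17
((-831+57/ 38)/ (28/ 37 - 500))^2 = 3767872689/ 1364859136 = 2.76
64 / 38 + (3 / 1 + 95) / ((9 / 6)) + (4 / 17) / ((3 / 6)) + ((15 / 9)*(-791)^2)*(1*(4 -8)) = -4041833864 / 969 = -4171139.18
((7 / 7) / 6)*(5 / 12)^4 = 625 / 124416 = 0.01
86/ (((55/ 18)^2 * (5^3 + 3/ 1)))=3483/ 48400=0.07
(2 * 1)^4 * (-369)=-5904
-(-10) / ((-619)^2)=0.00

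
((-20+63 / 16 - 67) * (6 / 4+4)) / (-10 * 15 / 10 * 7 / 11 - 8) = 160809 / 6176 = 26.04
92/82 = 46/41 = 1.12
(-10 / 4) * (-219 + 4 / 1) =1075 / 2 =537.50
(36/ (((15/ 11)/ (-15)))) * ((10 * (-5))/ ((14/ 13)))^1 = 128700/ 7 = 18385.71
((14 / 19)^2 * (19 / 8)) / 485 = 49 / 18430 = 0.00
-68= -68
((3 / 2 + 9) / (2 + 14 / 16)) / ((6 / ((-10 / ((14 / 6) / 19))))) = -1140 / 23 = -49.57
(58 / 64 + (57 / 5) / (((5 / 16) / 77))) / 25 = 2247893 / 20000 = 112.39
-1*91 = -91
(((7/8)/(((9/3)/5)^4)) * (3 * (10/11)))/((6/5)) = 109375/7128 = 15.34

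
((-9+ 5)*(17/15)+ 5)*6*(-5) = -14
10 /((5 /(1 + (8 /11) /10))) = 118 /55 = 2.15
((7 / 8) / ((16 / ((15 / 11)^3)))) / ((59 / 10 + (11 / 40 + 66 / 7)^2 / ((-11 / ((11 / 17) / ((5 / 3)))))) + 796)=819984375 / 4722135405482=0.00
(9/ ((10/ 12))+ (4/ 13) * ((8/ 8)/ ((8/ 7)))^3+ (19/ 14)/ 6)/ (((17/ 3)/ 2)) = 1962511/ 495040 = 3.96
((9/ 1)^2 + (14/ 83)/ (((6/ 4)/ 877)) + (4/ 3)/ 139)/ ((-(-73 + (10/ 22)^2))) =250756649/ 101617896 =2.47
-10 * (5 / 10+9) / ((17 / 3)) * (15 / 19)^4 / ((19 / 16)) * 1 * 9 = -109350000 / 2215457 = -49.36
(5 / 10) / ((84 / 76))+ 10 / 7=79 / 42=1.88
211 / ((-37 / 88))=-18568 / 37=-501.84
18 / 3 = 6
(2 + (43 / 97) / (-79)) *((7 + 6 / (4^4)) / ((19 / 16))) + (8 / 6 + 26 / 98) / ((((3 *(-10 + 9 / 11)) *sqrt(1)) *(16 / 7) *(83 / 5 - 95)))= 68542227572089 / 5810592235392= 11.80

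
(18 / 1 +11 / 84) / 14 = 1523 / 1176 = 1.30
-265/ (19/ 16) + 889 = 12651/ 19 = 665.84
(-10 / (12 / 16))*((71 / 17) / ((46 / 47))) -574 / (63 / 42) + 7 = -507397 / 1173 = -432.56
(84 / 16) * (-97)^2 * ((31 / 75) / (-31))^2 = 65863 / 7500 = 8.78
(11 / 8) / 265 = 11 / 2120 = 0.01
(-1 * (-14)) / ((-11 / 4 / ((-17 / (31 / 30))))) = 28560 / 341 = 83.75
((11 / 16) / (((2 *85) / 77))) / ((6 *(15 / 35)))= 0.12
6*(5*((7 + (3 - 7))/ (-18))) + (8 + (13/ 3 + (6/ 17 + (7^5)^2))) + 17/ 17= 14406238142/ 51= 282475257.69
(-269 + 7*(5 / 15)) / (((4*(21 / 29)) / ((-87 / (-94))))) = -84100 / 987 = -85.21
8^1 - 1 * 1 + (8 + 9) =24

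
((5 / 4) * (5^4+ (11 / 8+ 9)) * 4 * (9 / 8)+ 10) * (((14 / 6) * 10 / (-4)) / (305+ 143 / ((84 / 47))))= -56196875 / 1034912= -54.30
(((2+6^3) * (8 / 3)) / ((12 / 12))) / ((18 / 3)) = 872 / 9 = 96.89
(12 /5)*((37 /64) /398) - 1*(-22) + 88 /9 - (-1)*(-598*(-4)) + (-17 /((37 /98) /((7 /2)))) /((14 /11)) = 24385799443 /10602720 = 2299.96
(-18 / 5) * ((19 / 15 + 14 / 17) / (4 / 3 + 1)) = -9594 / 2975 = -3.22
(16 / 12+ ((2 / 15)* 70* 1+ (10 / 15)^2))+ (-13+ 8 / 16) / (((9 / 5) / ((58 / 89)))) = 5275 / 801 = 6.59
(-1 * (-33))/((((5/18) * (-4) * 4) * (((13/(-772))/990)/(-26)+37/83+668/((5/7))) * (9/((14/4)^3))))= -17950587039/474823318796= -0.04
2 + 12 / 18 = 8 / 3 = 2.67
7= 7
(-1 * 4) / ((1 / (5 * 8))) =-160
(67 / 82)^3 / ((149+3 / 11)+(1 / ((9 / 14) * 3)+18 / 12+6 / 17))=1518552387 / 422155736252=0.00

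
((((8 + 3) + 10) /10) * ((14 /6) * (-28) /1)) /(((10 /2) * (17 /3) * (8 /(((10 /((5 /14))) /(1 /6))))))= -43218 /425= -101.69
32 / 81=0.40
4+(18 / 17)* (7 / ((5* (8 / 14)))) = 1121 / 170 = 6.59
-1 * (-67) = 67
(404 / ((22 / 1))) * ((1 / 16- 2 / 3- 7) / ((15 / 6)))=-7373 / 132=-55.86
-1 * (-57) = 57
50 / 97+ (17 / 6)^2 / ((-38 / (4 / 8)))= 108767 / 265392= 0.41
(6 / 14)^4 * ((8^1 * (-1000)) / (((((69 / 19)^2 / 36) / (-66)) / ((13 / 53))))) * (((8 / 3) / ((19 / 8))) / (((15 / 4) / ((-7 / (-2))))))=120191385600 / 9616691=12498.21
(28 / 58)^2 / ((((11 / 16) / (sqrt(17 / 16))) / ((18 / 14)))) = 1008 * sqrt(17) / 9251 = 0.45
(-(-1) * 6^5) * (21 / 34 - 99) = -13005360 / 17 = -765021.18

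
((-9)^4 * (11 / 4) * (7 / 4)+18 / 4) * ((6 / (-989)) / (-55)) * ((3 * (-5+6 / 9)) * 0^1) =0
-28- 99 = -127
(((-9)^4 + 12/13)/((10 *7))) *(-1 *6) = -51183/91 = -562.45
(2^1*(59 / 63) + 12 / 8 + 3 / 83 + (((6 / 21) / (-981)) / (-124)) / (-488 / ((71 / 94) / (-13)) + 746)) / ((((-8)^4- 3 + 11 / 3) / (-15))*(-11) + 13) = 78222377457967 / 69229447804792380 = 0.00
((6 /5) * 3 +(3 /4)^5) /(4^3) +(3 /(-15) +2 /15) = -1319 /196608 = -0.01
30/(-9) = -10/3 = -3.33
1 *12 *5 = 60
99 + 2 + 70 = 171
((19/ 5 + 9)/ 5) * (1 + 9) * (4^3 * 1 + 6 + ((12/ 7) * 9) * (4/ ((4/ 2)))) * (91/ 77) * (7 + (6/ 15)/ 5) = 207936768/ 9625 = 21603.82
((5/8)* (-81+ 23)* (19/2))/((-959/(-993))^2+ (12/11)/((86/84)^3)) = -2375845263632115/13447877037448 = -176.67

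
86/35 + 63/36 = 589/140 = 4.21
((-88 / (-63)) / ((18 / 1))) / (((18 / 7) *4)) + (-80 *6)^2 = 335923211 / 1458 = 230400.01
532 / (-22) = -266 / 11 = -24.18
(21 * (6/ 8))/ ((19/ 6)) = 189/ 38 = 4.97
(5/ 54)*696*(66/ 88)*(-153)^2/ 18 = 125715/ 2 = 62857.50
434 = 434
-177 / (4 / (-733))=129741 / 4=32435.25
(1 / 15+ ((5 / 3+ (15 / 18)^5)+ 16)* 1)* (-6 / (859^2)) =-705097 / 4781468880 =-0.00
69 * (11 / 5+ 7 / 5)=1242 / 5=248.40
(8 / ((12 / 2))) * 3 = 4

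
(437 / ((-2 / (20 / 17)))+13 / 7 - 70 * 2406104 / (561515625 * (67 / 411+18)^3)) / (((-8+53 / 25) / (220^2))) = 2100640.10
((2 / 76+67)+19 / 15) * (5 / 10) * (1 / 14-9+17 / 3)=-111.38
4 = 4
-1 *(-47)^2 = -2209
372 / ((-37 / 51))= -18972 / 37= -512.76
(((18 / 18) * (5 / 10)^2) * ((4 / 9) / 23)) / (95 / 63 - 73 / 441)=0.00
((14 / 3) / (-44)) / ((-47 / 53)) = 371 / 3102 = 0.12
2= 2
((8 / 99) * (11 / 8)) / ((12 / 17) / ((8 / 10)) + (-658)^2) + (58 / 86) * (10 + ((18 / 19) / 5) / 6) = 1830775188844 / 270605216295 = 6.77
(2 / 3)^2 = 4 / 9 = 0.44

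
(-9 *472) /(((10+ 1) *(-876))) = 354 /803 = 0.44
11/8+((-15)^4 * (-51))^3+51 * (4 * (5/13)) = -1789942072623046866697/104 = -17210981467529296795.16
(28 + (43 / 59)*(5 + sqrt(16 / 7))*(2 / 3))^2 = 3705568*sqrt(7) / 219303 + 203181308 / 219303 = 971.19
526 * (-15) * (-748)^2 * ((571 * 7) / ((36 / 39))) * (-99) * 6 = 11354366239135920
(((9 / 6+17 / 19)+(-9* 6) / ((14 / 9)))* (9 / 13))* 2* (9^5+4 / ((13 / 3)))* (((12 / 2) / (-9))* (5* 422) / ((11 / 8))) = 2703350001.09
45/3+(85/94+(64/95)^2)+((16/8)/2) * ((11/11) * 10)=22360899/848350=26.36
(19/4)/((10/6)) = 57/20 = 2.85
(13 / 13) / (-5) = -1 / 5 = -0.20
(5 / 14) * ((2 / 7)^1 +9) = 325 / 98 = 3.32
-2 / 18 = -1 / 9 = -0.11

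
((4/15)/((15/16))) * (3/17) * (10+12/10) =3584/6375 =0.56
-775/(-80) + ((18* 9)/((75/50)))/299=48073/4784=10.05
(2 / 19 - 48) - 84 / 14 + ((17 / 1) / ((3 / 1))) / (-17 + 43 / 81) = -1374737 / 25346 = -54.24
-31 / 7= -4.43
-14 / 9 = -1.56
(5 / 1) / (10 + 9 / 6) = 10 / 23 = 0.43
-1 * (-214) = 214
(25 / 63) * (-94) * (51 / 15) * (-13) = 103870 / 63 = 1648.73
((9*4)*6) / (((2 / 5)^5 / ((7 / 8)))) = 590625 / 32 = 18457.03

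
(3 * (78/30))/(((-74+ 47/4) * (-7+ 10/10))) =26/1245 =0.02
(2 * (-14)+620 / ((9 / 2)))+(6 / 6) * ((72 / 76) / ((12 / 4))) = 18826 / 171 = 110.09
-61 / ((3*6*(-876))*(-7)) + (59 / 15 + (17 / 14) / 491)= 1066347833 / 270973080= 3.94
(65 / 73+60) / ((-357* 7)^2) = 635 / 65126439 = 0.00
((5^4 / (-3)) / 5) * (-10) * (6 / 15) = 500 / 3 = 166.67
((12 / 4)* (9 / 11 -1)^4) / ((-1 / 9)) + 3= 43491 / 14641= 2.97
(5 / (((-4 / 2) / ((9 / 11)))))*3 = -135 / 22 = -6.14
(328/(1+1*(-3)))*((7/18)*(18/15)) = -76.53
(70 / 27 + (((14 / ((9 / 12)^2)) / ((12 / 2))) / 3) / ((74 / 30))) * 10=3500 / 111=31.53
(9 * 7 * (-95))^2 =35820225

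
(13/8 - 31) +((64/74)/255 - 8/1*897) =-543861449/75480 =-7205.37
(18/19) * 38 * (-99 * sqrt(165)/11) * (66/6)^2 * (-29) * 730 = 829948680 * sqrt(165) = 10660883822.96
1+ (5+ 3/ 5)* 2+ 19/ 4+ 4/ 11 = 3809/ 220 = 17.31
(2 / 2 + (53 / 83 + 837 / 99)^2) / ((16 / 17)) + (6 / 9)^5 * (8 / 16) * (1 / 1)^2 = 288378622927 / 3240916272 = 88.98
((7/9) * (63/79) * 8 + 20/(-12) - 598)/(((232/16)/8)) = -328.11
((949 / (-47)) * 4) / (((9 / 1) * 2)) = -1898 / 423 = -4.49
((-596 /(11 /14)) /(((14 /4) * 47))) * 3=-7152 /517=-13.83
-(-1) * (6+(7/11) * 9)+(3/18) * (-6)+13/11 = 11.91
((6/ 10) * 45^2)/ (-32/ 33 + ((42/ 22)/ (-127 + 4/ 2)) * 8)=-5011875/ 4504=-1112.76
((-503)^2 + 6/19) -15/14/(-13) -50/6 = 2624633047/10374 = 253001.06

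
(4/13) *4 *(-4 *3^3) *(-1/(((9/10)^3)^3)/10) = 6400000000/186535791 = 34.31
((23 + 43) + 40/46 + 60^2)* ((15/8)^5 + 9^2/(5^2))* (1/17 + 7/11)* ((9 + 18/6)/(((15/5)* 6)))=44889.51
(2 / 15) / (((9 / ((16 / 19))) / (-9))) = -32 / 285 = -0.11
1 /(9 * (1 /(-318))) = -106 /3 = -35.33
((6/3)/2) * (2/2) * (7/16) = 0.44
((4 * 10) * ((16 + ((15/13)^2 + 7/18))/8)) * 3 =269525/1014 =265.80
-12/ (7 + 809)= -1/ 68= -0.01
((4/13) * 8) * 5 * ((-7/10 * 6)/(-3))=224/13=17.23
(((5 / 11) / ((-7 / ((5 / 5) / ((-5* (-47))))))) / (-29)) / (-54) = -1 / 5667354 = -0.00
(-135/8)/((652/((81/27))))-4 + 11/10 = -2.98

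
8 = 8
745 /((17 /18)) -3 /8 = 107229 /136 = 788.45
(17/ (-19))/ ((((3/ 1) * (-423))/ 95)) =85/ 1269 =0.07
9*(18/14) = 81/7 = 11.57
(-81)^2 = 6561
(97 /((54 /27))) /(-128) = -97 /256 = -0.38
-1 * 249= -249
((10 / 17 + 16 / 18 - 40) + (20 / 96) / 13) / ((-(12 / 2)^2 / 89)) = 54532169 / 572832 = 95.20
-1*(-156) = 156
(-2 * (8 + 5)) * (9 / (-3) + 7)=-104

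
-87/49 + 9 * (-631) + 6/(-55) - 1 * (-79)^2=-32129479/2695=-11921.88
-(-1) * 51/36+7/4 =3.17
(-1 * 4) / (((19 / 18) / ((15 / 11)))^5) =-5739562800000 / 398778220049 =-14.39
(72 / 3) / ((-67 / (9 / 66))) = -36 / 737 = -0.05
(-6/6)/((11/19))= -1.73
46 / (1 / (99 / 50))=2277 / 25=91.08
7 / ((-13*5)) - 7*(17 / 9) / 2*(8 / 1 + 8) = -61943 / 585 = -105.89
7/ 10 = 0.70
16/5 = 3.20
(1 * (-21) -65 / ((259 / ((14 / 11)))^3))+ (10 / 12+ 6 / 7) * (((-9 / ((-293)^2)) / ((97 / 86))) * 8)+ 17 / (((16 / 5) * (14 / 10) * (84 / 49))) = -14176323683064952943 / 754552515653635776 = -18.79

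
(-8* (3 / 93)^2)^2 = 64 / 923521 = 0.00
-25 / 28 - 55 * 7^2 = -75485 / 28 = -2695.89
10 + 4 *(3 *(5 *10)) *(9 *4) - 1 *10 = 21600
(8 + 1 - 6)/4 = 3/4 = 0.75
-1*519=-519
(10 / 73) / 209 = 10 / 15257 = 0.00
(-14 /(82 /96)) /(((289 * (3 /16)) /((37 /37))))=-3584 /11849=-0.30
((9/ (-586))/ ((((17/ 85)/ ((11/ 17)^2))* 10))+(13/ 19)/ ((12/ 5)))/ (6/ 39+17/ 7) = 123803953/ 1134248415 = 0.11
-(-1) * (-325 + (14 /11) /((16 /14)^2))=-114057 /352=-324.03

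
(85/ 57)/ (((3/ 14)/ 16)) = 19040/ 171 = 111.35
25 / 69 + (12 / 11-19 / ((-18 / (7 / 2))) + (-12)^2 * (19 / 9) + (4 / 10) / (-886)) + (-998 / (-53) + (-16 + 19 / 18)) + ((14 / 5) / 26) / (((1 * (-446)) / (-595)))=323585413732423 / 1033236126780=313.18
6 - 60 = -54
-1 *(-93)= 93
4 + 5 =9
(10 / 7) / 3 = 10 / 21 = 0.48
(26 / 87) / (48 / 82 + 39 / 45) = 5330 / 25897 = 0.21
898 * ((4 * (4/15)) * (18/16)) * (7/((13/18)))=678888/65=10444.43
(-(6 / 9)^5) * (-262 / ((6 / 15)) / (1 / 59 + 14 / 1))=1236640 / 200961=6.15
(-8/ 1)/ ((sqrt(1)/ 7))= -56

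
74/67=1.10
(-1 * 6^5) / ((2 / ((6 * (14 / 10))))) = -163296 / 5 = -32659.20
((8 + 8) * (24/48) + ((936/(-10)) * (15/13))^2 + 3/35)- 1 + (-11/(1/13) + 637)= 425778/35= 12165.09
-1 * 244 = -244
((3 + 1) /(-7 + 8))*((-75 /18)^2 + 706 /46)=27083 /207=130.84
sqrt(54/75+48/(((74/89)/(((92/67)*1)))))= sqrt(12289449138)/12395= 8.94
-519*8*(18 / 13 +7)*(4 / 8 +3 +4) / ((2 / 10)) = -16971300 / 13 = -1305484.62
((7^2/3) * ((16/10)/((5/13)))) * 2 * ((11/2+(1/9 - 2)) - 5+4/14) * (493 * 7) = -349213592/675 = -517353.47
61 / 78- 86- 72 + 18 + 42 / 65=-54043 / 390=-138.57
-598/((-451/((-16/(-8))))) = 1196/451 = 2.65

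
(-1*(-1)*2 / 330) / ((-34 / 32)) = -16 / 2805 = -0.01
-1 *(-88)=88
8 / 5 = 1.60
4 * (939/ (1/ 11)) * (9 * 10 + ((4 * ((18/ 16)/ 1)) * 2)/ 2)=3904362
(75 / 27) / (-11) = -25 / 99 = -0.25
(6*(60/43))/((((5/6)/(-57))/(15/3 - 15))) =246240/43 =5726.51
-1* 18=-18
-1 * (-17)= 17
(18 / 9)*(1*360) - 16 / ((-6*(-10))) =10796 / 15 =719.73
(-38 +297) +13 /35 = 9078 /35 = 259.37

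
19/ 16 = 1.19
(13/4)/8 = 13/32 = 0.41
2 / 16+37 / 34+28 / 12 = 1447 / 408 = 3.55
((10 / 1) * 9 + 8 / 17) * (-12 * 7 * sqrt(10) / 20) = -32298 * sqrt(10) / 85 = -1201.59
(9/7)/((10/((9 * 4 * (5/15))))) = 54/35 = 1.54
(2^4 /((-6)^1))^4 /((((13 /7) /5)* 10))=14336 /1053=13.61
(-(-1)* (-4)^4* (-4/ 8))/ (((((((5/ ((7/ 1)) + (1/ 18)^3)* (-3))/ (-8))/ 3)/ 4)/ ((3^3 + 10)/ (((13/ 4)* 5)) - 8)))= 62204018688/ 1895855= 32810.54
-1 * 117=-117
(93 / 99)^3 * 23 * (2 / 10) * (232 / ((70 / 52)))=4133084176 / 6288975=657.20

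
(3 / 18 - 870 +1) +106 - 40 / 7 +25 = -31229 / 42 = -743.55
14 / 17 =0.82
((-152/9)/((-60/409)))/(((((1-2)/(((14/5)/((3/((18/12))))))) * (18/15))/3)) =-54397/135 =-402.94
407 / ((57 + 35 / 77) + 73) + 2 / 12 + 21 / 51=541319 / 146370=3.70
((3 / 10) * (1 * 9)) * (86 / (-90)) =-129 / 50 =-2.58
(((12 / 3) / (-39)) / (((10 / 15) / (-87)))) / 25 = 0.54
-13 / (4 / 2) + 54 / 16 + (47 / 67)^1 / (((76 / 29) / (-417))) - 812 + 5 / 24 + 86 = -3210011 / 3819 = -840.54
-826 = -826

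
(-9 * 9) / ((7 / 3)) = -243 / 7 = -34.71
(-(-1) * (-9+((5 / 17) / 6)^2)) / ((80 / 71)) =-6646381 / 832320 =-7.99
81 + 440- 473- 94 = -46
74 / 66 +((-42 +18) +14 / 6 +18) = -28 / 11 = -2.55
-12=-12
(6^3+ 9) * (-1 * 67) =-15075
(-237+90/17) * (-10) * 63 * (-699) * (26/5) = -9020010636/17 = -530588860.94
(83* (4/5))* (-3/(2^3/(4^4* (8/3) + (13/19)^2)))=-12281261/722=-17010.06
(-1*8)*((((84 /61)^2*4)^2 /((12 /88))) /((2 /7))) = -163567337472 /13845841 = -11813.46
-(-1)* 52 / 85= 0.61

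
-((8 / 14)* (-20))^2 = -6400 / 49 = -130.61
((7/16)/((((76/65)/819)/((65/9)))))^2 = 7243230255625/1478656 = 4898522.89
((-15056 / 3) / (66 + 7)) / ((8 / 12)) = -7528 / 73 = -103.12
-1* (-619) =619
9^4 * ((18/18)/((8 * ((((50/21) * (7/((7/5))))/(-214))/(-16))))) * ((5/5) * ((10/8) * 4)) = 29485134/25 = 1179405.36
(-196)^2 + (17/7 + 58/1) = 38476.43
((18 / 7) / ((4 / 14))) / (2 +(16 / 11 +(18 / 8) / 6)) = 792 / 337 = 2.35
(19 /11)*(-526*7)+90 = -68968 /11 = -6269.82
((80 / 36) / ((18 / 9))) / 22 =5 / 99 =0.05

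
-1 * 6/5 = -1.20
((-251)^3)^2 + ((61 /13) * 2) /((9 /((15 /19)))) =185293650227050351 /741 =250058907189001.82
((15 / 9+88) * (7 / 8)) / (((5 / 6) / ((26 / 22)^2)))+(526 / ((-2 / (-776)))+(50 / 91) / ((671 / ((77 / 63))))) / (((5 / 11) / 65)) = 271419606552401 / 9300060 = 29184715.64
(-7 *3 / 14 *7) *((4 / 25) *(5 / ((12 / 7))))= -49 / 10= -4.90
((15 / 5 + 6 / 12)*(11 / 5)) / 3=77 / 30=2.57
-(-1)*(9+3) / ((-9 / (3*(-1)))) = 4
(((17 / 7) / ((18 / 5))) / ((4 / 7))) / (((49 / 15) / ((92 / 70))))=1955 / 4116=0.47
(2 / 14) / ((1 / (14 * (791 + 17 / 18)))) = 14255 / 9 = 1583.89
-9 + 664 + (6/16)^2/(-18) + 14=85631/128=668.99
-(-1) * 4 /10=2 /5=0.40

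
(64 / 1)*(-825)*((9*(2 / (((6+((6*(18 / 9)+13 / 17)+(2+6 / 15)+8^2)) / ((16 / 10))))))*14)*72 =-43429478400 / 2413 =-17998126.15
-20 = -20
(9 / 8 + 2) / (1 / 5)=125 / 8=15.62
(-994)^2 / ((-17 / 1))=-988036 / 17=-58119.76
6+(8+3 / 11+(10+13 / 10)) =2813 / 110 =25.57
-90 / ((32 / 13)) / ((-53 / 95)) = 55575 / 848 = 65.54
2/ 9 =0.22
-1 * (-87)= 87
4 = 4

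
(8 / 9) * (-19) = -152 / 9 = -16.89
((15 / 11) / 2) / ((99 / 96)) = 80 / 121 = 0.66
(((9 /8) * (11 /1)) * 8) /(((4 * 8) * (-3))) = -33 /32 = -1.03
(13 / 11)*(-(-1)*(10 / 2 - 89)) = -1092 / 11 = -99.27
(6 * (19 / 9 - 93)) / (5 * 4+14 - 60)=818 / 39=20.97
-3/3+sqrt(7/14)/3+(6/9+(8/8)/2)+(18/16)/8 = sqrt(2)/6+59/192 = 0.54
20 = 20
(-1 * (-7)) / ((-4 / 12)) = -21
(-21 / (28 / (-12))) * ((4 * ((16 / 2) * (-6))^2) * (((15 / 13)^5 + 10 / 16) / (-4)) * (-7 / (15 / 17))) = 163096301088 / 371293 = 439265.76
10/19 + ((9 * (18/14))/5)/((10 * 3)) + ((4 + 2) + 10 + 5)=143663/6650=21.60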